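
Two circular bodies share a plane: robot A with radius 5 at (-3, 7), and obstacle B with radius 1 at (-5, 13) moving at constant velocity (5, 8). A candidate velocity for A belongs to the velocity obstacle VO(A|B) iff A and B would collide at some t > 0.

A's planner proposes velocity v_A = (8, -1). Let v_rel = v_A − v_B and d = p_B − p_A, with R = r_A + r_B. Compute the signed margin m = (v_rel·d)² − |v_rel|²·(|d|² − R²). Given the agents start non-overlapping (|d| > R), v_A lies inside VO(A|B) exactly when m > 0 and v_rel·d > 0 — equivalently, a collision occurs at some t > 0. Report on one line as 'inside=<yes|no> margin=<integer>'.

d = (-2, 6),  |d|² = 40;  R = 5+1 = 6,  c = 40−6² = 4
v_rel = (3, -9),  |v_rel|² = 90;  v_rel·d = (3)·(-2) + (-9)·(6) = -60
90·t² + 120·t + 4 = 0  ⇒  m = (-60)² − 90·4 = 3240
m = 3240 > 0,  v_rel·d = -60 < 0  ⇒  outside

inside=no margin=3240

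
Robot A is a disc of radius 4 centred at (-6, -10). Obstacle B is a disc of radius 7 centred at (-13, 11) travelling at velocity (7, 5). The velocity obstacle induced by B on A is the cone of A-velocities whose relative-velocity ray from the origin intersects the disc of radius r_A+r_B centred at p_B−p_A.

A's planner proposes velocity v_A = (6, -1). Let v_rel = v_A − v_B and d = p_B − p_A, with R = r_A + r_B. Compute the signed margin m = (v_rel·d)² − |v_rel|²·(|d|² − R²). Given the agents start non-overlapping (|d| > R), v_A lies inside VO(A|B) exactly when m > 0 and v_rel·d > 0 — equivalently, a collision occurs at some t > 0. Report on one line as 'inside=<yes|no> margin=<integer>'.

d = (-7, 21),  |d|² = 490;  R = 4+7 = 11,  c = 490−11² = 369
v_rel = (-1, -6),  |v_rel|² = 37;  v_rel·d = (-1)·(-7) + (-6)·(21) = -119
37·t² + 238·t + 369 = 0  ⇒  m = (-119)² − 37·369 = 508
m = 508 > 0,  v_rel·d = -119 < 0  ⇒  outside

inside=no margin=508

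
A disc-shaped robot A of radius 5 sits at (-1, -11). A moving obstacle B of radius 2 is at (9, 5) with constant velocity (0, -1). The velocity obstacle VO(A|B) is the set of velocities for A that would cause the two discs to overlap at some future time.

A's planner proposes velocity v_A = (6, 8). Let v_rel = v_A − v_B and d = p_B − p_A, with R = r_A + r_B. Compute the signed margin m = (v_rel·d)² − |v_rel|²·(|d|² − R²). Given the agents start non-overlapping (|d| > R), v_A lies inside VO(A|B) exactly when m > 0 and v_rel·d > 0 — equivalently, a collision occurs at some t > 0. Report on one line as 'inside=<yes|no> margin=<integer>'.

d = (10, 16),  |d|² = 356;  R = 5+2 = 7,  c = 356−7² = 307
v_rel = (6, 9),  |v_rel|² = 117;  v_rel·d = (6)·(10) + (9)·(16) = 204
117·t² − 408·t + 307 = 0  ⇒  m = 204² − 117·307 = 5697
m = 5697 > 0,  v_rel·d = 204 > 0  ⇒  inside

inside=yes margin=5697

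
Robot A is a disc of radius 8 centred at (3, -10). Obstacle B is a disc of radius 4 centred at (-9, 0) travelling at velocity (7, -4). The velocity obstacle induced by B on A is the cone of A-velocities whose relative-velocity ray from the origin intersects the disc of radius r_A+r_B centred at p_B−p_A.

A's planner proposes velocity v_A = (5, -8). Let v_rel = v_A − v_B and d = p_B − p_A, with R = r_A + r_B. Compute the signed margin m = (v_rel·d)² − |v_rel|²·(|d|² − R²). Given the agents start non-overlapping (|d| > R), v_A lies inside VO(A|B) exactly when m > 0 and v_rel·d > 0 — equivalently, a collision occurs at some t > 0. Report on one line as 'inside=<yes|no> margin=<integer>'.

d = (-12, 10),  |d|² = 244;  R = 8+4 = 12,  c = 244−12² = 100
v_rel = (-2, -4),  |v_rel|² = 20;  v_rel·d = (-2)·(-12) + (-4)·(10) = -16
20·t² + 32·t + 100 = 0  ⇒  m = (-16)² − 20·100 = -1744
m = -1744 < 0,  v_rel·d = -16 < 0  ⇒  outside

inside=no margin=-1744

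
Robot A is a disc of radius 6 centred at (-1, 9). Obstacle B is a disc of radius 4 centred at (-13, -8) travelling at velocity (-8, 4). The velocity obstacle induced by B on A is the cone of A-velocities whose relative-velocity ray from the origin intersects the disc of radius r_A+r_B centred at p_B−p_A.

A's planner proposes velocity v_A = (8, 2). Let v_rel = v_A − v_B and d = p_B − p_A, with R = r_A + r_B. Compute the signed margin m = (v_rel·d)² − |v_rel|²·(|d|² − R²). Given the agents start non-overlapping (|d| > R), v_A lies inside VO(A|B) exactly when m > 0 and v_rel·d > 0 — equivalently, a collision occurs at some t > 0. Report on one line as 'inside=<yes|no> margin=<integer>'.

d = (-12, -17),  |d|² = 433;  R = 6+4 = 10,  c = 433−10² = 333
v_rel = (16, -2),  |v_rel|² = 260;  v_rel·d = (16)·(-12) + (-2)·(-17) = -158
260·t² + 316·t + 333 = 0  ⇒  m = (-158)² − 260·333 = -61616
m = -61616 < 0,  v_rel·d = -158 < 0  ⇒  outside

inside=no margin=-61616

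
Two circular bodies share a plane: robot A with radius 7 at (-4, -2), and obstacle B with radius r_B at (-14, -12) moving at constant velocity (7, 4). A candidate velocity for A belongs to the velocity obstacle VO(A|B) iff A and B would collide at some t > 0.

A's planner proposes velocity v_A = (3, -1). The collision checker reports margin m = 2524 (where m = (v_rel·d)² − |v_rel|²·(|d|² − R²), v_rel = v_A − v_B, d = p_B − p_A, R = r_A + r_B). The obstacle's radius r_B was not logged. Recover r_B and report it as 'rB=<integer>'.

m = 2524
d = (-10, -10);  v_rel = (-4, -5),  |v_rel|² = 41
v_rel×d = (-4)·(-10) − (-5)·(-10) = -10
since m = R²·41 − (-10)²:  R² = (100 + 2524) / 41 = 64
R = √64 = 8  ⇒  r_B = 8 − 7 = 1

rB=1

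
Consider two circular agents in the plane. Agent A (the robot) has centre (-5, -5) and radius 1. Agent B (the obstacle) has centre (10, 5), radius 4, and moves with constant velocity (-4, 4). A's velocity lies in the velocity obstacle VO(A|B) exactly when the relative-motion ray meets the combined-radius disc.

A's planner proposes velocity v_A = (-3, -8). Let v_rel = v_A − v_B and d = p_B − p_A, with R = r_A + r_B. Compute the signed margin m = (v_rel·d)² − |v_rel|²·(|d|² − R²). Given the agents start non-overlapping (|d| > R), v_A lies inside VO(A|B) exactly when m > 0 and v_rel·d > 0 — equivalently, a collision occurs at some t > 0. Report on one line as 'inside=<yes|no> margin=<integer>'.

d = (15, 10),  |d|² = 325;  R = 1+4 = 5,  c = 325−5² = 300
v_rel = (1, -12),  |v_rel|² = 145;  v_rel·d = (1)·(15) + (-12)·(10) = -105
145·t² + 210·t + 300 = 0  ⇒  m = (-105)² − 145·300 = -32475
m = -32475 < 0,  v_rel·d = -105 < 0  ⇒  outside

inside=no margin=-32475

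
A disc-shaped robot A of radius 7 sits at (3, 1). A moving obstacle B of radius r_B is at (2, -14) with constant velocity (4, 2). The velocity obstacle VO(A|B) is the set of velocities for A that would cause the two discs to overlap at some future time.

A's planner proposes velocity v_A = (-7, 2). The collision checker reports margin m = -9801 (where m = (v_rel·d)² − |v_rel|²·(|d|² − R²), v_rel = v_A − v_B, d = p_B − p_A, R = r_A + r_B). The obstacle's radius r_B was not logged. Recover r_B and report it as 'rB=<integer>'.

m = -9801
d = (-1, -15);  v_rel = (-11, 0),  |v_rel|² = 121
v_rel×d = (-11)·(-15) − (0)·(-1) = 165
since m = R²·121 − 165²:  R² = (27225 + -9801) / 121 = 144
R = √144 = 12  ⇒  r_B = 12 − 7 = 5

rB=5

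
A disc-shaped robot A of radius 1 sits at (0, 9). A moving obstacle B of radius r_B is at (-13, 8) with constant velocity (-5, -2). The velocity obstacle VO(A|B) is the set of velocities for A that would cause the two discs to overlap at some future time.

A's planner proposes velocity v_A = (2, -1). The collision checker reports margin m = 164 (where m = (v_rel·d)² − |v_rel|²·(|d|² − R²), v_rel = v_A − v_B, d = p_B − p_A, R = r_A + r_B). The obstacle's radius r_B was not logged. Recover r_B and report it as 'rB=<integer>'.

m = 164
d = (-13, -1);  v_rel = (7, 1),  |v_rel|² = 50
v_rel×d = (7)·(-1) − (1)·(-13) = 6
since m = R²·50 − 6²:  R² = (36 + 164) / 50 = 4
R = √4 = 2  ⇒  r_B = 2 − 1 = 1

rB=1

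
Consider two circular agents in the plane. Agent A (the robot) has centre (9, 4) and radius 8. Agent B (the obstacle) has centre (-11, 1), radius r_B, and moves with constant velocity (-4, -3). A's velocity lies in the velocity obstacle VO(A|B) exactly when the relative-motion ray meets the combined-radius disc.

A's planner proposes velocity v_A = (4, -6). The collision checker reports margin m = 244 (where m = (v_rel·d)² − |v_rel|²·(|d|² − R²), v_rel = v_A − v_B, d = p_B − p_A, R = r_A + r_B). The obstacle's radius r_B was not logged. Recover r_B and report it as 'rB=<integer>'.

m = 244
d = (-20, -3);  v_rel = (8, -3),  |v_rel|² = 73
v_rel×d = (8)·(-3) − (-3)·(-20) = -84
since m = R²·73 − (-84)²:  R² = (7056 + 244) / 73 = 100
R = √100 = 10  ⇒  r_B = 10 − 8 = 2

rB=2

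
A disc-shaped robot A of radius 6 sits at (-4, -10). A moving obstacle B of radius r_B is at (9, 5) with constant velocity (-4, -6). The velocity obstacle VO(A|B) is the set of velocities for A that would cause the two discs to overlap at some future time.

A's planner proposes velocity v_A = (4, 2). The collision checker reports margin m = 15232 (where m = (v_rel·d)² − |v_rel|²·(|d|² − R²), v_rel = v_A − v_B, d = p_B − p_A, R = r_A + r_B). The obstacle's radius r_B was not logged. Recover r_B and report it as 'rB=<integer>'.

m = 15232
d = (13, 15);  v_rel = (8, 8),  |v_rel|² = 128
v_rel×d = (8)·(15) − (8)·(13) = 16
since m = R²·128 − 16²:  R² = (256 + 15232) / 128 = 121
R = √121 = 11  ⇒  r_B = 11 − 6 = 5

rB=5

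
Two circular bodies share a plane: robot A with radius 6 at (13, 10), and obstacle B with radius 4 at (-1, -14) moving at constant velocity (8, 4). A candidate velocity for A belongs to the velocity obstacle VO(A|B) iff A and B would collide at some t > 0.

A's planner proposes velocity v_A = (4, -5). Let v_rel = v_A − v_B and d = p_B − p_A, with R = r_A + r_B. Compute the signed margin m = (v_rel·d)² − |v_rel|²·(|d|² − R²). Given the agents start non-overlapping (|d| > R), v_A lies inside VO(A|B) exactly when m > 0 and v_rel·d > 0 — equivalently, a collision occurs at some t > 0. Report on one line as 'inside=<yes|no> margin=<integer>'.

d = (-14, -24),  |d|² = 772;  R = 6+4 = 10,  c = 772−10² = 672
v_rel = (-4, -9),  |v_rel|² = 97;  v_rel·d = (-4)·(-14) + (-9)·(-24) = 272
97·t² − 544·t + 672 = 0  ⇒  m = 272² − 97·672 = 8800
m = 8800 > 0,  v_rel·d = 272 > 0  ⇒  inside

inside=yes margin=8800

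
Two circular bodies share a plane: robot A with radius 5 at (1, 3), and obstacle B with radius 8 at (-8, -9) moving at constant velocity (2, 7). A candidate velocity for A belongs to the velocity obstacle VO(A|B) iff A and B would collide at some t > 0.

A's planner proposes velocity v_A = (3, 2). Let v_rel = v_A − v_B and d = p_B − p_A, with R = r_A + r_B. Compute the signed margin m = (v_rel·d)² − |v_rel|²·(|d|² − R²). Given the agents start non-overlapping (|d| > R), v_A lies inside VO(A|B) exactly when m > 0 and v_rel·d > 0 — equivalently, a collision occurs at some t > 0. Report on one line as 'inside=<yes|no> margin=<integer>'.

d = (-9, -12),  |d|² = 225;  R = 5+8 = 13,  c = 225−13² = 56
v_rel = (1, -5),  |v_rel|² = 26;  v_rel·d = (1)·(-9) + (-5)·(-12) = 51
26·t² − 102·t + 56 = 0  ⇒  m = 51² − 26·56 = 1145
m = 1145 > 0,  v_rel·d = 51 > 0  ⇒  inside

inside=yes margin=1145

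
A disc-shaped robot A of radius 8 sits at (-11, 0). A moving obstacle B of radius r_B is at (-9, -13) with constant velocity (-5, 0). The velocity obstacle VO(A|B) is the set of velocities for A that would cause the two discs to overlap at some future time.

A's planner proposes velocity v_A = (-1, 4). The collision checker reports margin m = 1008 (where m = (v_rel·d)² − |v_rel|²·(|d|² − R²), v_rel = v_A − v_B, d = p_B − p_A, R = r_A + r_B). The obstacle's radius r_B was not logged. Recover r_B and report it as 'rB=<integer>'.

m = 1008
d = (2, -13);  v_rel = (4, 4),  |v_rel|² = 32
v_rel×d = (4)·(-13) − (4)·(2) = -60
since m = R²·32 − (-60)²:  R² = (3600 + 1008) / 32 = 144
R = √144 = 12  ⇒  r_B = 12 − 8 = 4

rB=4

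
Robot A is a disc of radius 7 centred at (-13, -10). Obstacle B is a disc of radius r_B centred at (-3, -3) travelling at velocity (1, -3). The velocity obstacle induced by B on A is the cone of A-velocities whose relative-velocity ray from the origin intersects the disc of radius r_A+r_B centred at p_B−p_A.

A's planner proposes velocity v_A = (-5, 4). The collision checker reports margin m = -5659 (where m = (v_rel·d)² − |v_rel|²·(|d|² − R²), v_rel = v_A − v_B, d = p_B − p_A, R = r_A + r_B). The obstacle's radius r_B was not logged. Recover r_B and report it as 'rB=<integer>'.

m = -5659
d = (10, 7);  v_rel = (-6, 7),  |v_rel|² = 85
v_rel×d = (-6)·(7) − (7)·(10) = -112
since m = R²·85 − (-112)²:  R² = (12544 + -5659) / 85 = 81
R = √81 = 9  ⇒  r_B = 9 − 7 = 2

rB=2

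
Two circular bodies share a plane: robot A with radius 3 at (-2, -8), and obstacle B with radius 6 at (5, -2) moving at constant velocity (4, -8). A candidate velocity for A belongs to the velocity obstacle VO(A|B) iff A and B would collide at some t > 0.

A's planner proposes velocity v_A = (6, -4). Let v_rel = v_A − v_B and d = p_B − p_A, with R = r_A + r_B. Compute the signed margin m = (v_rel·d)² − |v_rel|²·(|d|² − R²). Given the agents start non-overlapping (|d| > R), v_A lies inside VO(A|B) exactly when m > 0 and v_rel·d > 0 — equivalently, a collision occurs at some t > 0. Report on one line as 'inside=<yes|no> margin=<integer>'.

d = (7, 6),  |d|² = 85;  R = 3+6 = 9,  c = 85−9² = 4
v_rel = (2, 4),  |v_rel|² = 20;  v_rel·d = (2)·(7) + (4)·(6) = 38
20·t² − 76·t + 4 = 0  ⇒  m = 38² − 20·4 = 1364
m = 1364 > 0,  v_rel·d = 38 > 0  ⇒  inside

inside=yes margin=1364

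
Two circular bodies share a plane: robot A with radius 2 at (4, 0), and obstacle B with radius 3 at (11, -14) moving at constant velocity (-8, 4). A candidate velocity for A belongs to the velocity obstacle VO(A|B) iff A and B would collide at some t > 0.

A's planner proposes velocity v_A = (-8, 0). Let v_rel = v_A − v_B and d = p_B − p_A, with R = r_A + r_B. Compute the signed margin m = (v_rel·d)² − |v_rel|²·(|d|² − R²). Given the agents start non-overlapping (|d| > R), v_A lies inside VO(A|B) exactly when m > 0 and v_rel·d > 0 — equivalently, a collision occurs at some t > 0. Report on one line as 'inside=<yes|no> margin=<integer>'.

d = (7, -14),  |d|² = 245;  R = 2+3 = 5,  c = 245−5² = 220
v_rel = (0, -4),  |v_rel|² = 16;  v_rel·d = (0)·(7) + (-4)·(-14) = 56
16·t² − 112·t + 220 = 0  ⇒  m = 56² − 16·220 = -384
m = -384 < 0,  v_rel·d = 56 > 0  ⇒  outside

inside=no margin=-384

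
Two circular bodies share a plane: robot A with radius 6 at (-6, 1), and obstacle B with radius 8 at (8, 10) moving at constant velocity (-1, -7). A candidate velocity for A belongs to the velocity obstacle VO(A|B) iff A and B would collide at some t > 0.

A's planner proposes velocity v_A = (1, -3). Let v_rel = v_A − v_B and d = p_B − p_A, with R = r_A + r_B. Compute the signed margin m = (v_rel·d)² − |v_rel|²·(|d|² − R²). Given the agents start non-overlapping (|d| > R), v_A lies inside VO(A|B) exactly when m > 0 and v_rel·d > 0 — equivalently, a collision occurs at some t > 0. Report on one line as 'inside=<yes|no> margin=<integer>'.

d = (14, 9),  |d|² = 277;  R = 6+8 = 14,  c = 277−14² = 81
v_rel = (2, 4),  |v_rel|² = 20;  v_rel·d = (2)·(14) + (4)·(9) = 64
20·t² − 128·t + 81 = 0  ⇒  m = 64² − 20·81 = 2476
m = 2476 > 0,  v_rel·d = 64 > 0  ⇒  inside

inside=yes margin=2476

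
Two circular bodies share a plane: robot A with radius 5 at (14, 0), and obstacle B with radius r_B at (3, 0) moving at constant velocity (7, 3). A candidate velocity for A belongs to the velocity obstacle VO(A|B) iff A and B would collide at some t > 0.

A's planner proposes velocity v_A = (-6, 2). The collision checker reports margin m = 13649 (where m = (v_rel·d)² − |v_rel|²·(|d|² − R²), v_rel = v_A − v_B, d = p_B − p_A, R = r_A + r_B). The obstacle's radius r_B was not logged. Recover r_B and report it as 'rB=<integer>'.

m = 13649
d = (-11, 0);  v_rel = (-13, -1),  |v_rel|² = 170
v_rel×d = (-13)·(0) − (-1)·(-11) = -11
since m = R²·170 − (-11)²:  R² = (121 + 13649) / 170 = 81
R = √81 = 9  ⇒  r_B = 9 − 5 = 4

rB=4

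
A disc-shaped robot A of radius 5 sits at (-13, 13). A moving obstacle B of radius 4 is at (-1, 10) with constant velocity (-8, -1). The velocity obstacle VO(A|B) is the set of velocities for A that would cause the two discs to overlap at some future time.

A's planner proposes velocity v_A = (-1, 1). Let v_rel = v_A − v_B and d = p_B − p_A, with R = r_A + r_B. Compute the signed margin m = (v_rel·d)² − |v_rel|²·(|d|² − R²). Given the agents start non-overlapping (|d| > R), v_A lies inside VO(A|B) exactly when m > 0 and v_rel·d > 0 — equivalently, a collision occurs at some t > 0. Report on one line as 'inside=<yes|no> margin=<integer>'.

d = (12, -3),  |d|² = 153;  R = 5+4 = 9,  c = 153−9² = 72
v_rel = (7, 2),  |v_rel|² = 53;  v_rel·d = (7)·(12) + (2)·(-3) = 78
53·t² − 156·t + 72 = 0  ⇒  m = 78² − 53·72 = 2268
m = 2268 > 0,  v_rel·d = 78 > 0  ⇒  inside

inside=yes margin=2268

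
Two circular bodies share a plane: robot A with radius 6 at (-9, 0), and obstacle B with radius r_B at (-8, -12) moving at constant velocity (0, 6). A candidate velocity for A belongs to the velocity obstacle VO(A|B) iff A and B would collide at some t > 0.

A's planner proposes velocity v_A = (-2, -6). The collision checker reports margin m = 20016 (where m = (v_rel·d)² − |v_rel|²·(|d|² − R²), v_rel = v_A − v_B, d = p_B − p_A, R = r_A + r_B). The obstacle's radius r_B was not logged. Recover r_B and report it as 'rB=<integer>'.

m = 20016
d = (1, -12);  v_rel = (-2, -12),  |v_rel|² = 148
v_rel×d = (-2)·(-12) − (-12)·(1) = 36
since m = R²·148 − 36²:  R² = (1296 + 20016) / 148 = 144
R = √144 = 12  ⇒  r_B = 12 − 6 = 6

rB=6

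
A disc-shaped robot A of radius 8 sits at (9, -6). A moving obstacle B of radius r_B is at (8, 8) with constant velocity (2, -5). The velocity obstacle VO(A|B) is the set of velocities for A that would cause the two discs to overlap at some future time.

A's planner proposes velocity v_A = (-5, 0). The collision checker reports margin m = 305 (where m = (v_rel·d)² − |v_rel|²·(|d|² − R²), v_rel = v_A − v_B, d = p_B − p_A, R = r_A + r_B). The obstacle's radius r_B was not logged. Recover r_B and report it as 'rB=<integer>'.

m = 305
d = (-1, 14);  v_rel = (-7, 5),  |v_rel|² = 74
v_rel×d = (-7)·(14) − (5)·(-1) = -93
since m = R²·74 − (-93)²:  R² = (8649 + 305) / 74 = 121
R = √121 = 11  ⇒  r_B = 11 − 8 = 3

rB=3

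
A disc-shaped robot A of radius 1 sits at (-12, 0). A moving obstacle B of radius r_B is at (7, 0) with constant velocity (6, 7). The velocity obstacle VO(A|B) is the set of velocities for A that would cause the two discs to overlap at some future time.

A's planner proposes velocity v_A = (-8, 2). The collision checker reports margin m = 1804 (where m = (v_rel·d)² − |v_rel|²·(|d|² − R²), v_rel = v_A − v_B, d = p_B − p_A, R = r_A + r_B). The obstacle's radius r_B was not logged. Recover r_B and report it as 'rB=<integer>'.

m = 1804
d = (19, 0);  v_rel = (-14, -5),  |v_rel|² = 221
v_rel×d = (-14)·(0) − (-5)·(19) = 95
since m = R²·221 − 95²:  R² = (9025 + 1804) / 221 = 49
R = √49 = 7  ⇒  r_B = 7 − 1 = 6

rB=6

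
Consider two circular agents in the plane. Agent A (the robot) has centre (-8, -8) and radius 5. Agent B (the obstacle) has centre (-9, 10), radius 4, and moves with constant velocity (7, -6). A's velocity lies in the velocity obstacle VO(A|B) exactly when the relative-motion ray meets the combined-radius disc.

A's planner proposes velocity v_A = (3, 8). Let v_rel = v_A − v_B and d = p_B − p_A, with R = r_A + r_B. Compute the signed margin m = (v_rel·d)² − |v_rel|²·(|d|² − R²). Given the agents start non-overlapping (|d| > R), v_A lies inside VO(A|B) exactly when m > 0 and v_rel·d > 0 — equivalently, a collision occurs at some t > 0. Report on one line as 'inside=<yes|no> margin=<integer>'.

d = (-1, 18),  |d|² = 325;  R = 5+4 = 9,  c = 325−9² = 244
v_rel = (-4, 14),  |v_rel|² = 212;  v_rel·d = (-4)·(-1) + (14)·(18) = 256
212·t² − 512·t + 244 = 0  ⇒  m = 256² − 212·244 = 13808
m = 13808 > 0,  v_rel·d = 256 > 0  ⇒  inside

inside=yes margin=13808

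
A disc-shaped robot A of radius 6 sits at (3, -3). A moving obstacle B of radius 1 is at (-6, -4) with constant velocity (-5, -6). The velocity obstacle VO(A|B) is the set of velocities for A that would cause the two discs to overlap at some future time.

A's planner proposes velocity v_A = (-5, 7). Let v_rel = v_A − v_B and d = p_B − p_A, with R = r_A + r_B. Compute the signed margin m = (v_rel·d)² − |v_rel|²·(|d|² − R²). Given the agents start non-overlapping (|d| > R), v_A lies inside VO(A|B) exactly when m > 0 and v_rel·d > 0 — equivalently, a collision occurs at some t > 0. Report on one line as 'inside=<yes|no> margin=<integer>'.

d = (-9, -1),  |d|² = 82;  R = 6+1 = 7,  c = 82−7² = 33
v_rel = (0, 13),  |v_rel|² = 169;  v_rel·d = (0)·(-9) + (13)·(-1) = -13
169·t² + 26·t + 33 = 0  ⇒  m = (-13)² − 169·33 = -5408
m = -5408 < 0,  v_rel·d = -13 < 0  ⇒  outside

inside=no margin=-5408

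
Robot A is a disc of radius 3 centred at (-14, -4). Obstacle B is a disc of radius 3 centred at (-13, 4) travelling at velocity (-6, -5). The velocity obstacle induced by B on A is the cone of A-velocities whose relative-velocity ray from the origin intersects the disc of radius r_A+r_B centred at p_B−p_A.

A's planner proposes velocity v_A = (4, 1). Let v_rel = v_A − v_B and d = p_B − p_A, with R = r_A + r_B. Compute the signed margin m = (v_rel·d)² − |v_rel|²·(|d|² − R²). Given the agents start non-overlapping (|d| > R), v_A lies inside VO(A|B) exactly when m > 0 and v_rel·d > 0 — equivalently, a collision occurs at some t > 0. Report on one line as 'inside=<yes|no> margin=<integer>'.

d = (1, 8),  |d|² = 65;  R = 3+3 = 6,  c = 65−6² = 29
v_rel = (10, 6),  |v_rel|² = 136;  v_rel·d = (10)·(1) + (6)·(8) = 58
136·t² − 116·t + 29 = 0  ⇒  m = 58² − 136·29 = -580
m = -580 < 0,  v_rel·d = 58 > 0  ⇒  outside

inside=no margin=-580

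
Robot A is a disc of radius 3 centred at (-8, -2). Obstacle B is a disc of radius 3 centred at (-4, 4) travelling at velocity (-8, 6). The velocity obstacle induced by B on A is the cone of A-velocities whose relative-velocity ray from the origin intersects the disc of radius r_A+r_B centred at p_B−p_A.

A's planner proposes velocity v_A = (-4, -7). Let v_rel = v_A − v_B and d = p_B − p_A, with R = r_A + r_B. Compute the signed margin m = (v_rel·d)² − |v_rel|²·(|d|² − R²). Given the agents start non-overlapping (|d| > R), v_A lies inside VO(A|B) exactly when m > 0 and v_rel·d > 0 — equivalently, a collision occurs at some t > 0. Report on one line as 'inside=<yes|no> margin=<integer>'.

d = (4, 6),  |d|² = 52;  R = 3+3 = 6,  c = 52−6² = 16
v_rel = (4, -13),  |v_rel|² = 185;  v_rel·d = (4)·(4) + (-13)·(6) = -62
185·t² + 124·t + 16 = 0  ⇒  m = (-62)² − 185·16 = 884
m = 884 > 0,  v_rel·d = -62 < 0  ⇒  outside

inside=no margin=884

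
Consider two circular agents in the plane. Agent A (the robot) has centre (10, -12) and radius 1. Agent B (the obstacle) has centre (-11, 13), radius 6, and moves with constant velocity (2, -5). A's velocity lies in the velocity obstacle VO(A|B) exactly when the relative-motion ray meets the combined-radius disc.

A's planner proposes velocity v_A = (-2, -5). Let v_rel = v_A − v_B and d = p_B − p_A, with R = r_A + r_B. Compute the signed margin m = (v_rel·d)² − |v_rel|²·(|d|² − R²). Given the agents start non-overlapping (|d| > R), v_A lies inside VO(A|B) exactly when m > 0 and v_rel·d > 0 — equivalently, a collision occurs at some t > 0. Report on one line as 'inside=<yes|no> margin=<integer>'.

d = (-21, 25),  |d|² = 1066;  R = 1+6 = 7,  c = 1066−7² = 1017
v_rel = (-4, 0),  |v_rel|² = 16;  v_rel·d = (-4)·(-21) + (0)·(25) = 84
16·t² − 168·t + 1017 = 0  ⇒  m = 84² − 16·1017 = -9216
m = -9216 < 0,  v_rel·d = 84 > 0  ⇒  outside

inside=no margin=-9216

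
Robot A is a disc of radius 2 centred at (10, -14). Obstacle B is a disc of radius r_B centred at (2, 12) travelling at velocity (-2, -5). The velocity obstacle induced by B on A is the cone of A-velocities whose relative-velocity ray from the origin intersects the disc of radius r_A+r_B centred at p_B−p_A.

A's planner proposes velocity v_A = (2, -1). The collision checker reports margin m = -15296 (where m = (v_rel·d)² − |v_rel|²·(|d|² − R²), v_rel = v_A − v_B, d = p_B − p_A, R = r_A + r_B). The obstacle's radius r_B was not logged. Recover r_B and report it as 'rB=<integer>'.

m = -15296
d = (-8, 26);  v_rel = (4, 4),  |v_rel|² = 32
v_rel×d = (4)·(26) − (4)·(-8) = 136
since m = R²·32 − 136²:  R² = (18496 + -15296) / 32 = 100
R = √100 = 10  ⇒  r_B = 10 − 2 = 8

rB=8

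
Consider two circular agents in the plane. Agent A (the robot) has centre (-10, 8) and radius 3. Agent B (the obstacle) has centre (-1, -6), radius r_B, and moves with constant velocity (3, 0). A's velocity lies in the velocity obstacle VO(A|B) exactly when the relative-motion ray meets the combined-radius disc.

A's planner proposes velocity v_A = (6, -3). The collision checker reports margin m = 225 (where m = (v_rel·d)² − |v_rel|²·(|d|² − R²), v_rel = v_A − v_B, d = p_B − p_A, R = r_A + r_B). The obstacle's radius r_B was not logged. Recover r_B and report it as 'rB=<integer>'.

m = 225
d = (9, -14);  v_rel = (3, -3),  |v_rel|² = 18
v_rel×d = (3)·(-14) − (-3)·(9) = -15
since m = R²·18 − (-15)²:  R² = (225 + 225) / 18 = 25
R = √25 = 5  ⇒  r_B = 5 − 3 = 2

rB=2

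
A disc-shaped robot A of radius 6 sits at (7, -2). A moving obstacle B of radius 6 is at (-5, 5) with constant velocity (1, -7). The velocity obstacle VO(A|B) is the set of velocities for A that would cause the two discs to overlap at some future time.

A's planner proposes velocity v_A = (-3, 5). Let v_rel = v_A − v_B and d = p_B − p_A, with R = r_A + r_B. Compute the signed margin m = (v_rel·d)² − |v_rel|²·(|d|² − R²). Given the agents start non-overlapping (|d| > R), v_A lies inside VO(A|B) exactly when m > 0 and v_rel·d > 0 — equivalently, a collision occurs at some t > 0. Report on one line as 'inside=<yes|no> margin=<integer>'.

d = (-12, 7),  |d|² = 193;  R = 6+6 = 12,  c = 193−12² = 49
v_rel = (-4, 12),  |v_rel|² = 160;  v_rel·d = (-4)·(-12) + (12)·(7) = 132
160·t² − 264·t + 49 = 0  ⇒  m = 132² − 160·49 = 9584
m = 9584 > 0,  v_rel·d = 132 > 0  ⇒  inside

inside=yes margin=9584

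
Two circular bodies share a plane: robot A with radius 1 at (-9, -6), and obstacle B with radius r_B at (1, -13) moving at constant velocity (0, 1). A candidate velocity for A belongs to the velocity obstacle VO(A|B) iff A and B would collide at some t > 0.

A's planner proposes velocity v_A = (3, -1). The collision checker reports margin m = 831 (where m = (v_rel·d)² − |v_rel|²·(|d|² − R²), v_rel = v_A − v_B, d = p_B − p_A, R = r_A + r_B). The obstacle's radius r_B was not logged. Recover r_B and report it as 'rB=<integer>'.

m = 831
d = (10, -7);  v_rel = (3, -2),  |v_rel|² = 13
v_rel×d = (3)·(-7) − (-2)·(10) = -1
since m = R²·13 − (-1)²:  R² = (1 + 831) / 13 = 64
R = √64 = 8  ⇒  r_B = 8 − 1 = 7

rB=7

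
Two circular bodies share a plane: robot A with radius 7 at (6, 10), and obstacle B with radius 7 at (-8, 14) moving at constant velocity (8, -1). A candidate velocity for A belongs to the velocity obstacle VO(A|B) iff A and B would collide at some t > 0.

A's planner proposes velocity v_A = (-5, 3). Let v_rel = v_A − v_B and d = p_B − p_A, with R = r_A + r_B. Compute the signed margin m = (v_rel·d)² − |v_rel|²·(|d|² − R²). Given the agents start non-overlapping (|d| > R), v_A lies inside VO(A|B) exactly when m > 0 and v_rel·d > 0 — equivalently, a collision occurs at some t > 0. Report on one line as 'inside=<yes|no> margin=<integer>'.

d = (-14, 4),  |d|² = 212;  R = 7+7 = 14,  c = 212−14² = 16
v_rel = (-13, 4),  |v_rel|² = 185;  v_rel·d = (-13)·(-14) + (4)·(4) = 198
185·t² − 396·t + 16 = 0  ⇒  m = 198² − 185·16 = 36244
m = 36244 > 0,  v_rel·d = 198 > 0  ⇒  inside

inside=yes margin=36244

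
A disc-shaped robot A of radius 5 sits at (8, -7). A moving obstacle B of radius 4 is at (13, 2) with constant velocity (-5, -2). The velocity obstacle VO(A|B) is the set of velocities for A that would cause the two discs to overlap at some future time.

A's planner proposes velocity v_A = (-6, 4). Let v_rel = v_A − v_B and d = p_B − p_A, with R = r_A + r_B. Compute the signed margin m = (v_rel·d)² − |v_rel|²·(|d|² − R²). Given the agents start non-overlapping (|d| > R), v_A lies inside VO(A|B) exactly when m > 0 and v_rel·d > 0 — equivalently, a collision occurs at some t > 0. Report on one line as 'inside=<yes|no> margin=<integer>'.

d = (5, 9),  |d|² = 106;  R = 5+4 = 9,  c = 106−9² = 25
v_rel = (-1, 6),  |v_rel|² = 37;  v_rel·d = (-1)·(5) + (6)·(9) = 49
37·t² − 98·t + 25 = 0  ⇒  m = 49² − 37·25 = 1476
m = 1476 > 0,  v_rel·d = 49 > 0  ⇒  inside

inside=yes margin=1476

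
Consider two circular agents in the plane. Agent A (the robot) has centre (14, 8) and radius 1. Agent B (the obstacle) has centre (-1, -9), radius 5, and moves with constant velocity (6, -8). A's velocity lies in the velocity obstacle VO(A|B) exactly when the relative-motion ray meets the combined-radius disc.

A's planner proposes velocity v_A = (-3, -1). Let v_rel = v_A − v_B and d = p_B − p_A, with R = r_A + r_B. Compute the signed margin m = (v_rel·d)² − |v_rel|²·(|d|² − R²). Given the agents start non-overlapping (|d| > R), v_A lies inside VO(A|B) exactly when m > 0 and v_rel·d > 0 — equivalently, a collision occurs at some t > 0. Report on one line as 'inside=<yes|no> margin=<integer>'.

d = (-15, -17),  |d|² = 514;  R = 1+5 = 6,  c = 514−6² = 478
v_rel = (-9, 7),  |v_rel|² = 130;  v_rel·d = (-9)·(-15) + (7)·(-17) = 16
130·t² − 32·t + 478 = 0  ⇒  m = 16² − 130·478 = -61884
m = -61884 < 0,  v_rel·d = 16 > 0  ⇒  outside

inside=no margin=-61884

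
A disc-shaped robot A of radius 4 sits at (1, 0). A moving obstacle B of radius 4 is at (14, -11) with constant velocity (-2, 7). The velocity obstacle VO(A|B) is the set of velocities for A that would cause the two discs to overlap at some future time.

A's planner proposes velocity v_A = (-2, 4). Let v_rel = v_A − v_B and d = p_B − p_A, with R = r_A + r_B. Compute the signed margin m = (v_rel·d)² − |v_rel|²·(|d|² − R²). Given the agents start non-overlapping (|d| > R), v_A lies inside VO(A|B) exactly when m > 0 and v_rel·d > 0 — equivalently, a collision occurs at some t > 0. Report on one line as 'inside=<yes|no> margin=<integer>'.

d = (13, -11),  |d|² = 290;  R = 4+4 = 8,  c = 290−8² = 226
v_rel = (0, -3),  |v_rel|² = 9;  v_rel·d = (0)·(13) + (-3)·(-11) = 33
9·t² − 66·t + 226 = 0  ⇒  m = 33² − 9·226 = -945
m = -945 < 0,  v_rel·d = 33 > 0  ⇒  outside

inside=no margin=-945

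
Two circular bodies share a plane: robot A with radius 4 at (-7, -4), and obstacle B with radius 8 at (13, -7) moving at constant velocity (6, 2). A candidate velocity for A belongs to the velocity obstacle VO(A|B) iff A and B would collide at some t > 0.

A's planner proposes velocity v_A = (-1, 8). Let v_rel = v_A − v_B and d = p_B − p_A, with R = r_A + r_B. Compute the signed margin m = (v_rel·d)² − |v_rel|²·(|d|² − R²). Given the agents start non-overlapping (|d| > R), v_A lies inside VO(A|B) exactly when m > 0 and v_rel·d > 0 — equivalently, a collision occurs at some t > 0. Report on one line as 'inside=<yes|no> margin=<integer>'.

d = (20, -3),  |d|² = 409;  R = 4+8 = 12,  c = 409−12² = 265
v_rel = (-7, 6),  |v_rel|² = 85;  v_rel·d = (-7)·(20) + (6)·(-3) = -158
85·t² + 316·t + 265 = 0  ⇒  m = (-158)² − 85·265 = 2439
m = 2439 > 0,  v_rel·d = -158 < 0  ⇒  outside

inside=no margin=2439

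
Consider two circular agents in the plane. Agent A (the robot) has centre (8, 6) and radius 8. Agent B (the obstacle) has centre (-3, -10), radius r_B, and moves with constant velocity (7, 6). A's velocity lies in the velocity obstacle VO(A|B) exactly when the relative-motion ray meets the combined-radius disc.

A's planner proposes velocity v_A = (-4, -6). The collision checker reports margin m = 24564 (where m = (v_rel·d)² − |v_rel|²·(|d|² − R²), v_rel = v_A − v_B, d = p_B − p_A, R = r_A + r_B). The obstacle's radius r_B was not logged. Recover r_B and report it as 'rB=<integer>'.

m = 24564
d = (-11, -16);  v_rel = (-11, -12),  |v_rel|² = 265
v_rel×d = (-11)·(-16) − (-12)·(-11) = 44
since m = R²·265 − 44²:  R² = (1936 + 24564) / 265 = 100
R = √100 = 10  ⇒  r_B = 10 − 8 = 2

rB=2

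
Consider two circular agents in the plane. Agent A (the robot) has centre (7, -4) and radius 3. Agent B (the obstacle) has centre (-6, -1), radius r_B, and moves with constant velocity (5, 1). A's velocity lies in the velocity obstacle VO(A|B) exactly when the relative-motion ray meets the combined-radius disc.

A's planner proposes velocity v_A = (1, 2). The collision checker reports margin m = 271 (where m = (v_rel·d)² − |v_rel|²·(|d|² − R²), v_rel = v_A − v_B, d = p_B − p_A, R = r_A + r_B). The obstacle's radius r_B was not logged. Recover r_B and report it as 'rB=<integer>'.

m = 271
d = (-13, 3);  v_rel = (-4, 1),  |v_rel|² = 17
v_rel×d = (-4)·(3) − (1)·(-13) = 1
since m = R²·17 − 1²:  R² = (1 + 271) / 17 = 16
R = √16 = 4  ⇒  r_B = 4 − 3 = 1

rB=1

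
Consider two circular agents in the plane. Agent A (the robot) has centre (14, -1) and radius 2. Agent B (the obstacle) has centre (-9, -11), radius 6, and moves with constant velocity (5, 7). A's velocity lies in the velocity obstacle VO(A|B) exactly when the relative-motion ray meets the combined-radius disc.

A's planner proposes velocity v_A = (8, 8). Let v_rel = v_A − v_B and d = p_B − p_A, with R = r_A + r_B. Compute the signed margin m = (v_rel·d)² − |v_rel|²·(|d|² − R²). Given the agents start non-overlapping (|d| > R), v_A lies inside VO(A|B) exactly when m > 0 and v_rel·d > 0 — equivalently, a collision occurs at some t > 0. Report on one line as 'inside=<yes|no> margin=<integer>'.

d = (-23, -10),  |d|² = 629;  R = 2+6 = 8,  c = 629−8² = 565
v_rel = (3, 1),  |v_rel|² = 10;  v_rel·d = (3)·(-23) + (1)·(-10) = -79
10·t² + 158·t + 565 = 0  ⇒  m = (-79)² − 10·565 = 591
m = 591 > 0,  v_rel·d = -79 < 0  ⇒  outside

inside=no margin=591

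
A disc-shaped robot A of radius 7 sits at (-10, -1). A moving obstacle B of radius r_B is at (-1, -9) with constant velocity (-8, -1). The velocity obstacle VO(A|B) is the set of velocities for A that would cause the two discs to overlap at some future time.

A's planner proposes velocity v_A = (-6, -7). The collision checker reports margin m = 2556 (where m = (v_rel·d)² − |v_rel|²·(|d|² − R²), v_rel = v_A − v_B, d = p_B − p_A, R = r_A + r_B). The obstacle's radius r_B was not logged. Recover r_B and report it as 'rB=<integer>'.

m = 2556
d = (9, -8);  v_rel = (2, -6),  |v_rel|² = 40
v_rel×d = (2)·(-8) − (-6)·(9) = 38
since m = R²·40 − 38²:  R² = (1444 + 2556) / 40 = 100
R = √100 = 10  ⇒  r_B = 10 − 7 = 3

rB=3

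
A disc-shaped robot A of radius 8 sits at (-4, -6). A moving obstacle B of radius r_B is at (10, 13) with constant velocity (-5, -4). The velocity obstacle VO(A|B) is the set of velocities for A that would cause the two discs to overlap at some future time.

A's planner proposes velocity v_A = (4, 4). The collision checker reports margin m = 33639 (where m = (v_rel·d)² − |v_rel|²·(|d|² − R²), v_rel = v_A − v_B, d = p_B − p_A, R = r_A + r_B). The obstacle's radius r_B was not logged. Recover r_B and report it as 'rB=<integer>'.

m = 33639
d = (14, 19);  v_rel = (9, 8),  |v_rel|² = 145
v_rel×d = (9)·(19) − (8)·(14) = 59
since m = R²·145 − 59²:  R² = (3481 + 33639) / 145 = 256
R = √256 = 16  ⇒  r_B = 16 − 8 = 8

rB=8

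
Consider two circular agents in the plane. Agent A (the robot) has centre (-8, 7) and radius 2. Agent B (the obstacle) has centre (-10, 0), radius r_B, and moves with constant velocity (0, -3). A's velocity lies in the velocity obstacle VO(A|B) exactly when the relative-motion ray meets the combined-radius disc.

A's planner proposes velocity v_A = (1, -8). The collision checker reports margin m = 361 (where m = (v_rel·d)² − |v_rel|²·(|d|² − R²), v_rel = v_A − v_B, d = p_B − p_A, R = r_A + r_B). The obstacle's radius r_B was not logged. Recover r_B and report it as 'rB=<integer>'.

m = 361
d = (-2, -7);  v_rel = (1, -5),  |v_rel|² = 26
v_rel×d = (1)·(-7) − (-5)·(-2) = -17
since m = R²·26 − (-17)²:  R² = (289 + 361) / 26 = 25
R = √25 = 5  ⇒  r_B = 5 − 2 = 3

rB=3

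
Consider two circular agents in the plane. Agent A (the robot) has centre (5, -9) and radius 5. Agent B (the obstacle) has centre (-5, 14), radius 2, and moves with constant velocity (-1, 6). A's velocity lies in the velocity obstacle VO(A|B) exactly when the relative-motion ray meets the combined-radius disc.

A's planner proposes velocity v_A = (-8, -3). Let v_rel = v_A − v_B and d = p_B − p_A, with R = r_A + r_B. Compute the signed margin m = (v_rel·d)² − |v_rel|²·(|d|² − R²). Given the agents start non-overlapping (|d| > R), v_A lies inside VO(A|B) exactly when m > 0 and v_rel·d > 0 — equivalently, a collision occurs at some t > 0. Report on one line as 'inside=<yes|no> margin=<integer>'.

d = (-10, 23),  |d|² = 629;  R = 5+2 = 7,  c = 629−7² = 580
v_rel = (-7, -9),  |v_rel|² = 130;  v_rel·d = (-7)·(-10) + (-9)·(23) = -137
130·t² + 274·t + 580 = 0  ⇒  m = (-137)² − 130·580 = -56631
m = -56631 < 0,  v_rel·d = -137 < 0  ⇒  outside

inside=no margin=-56631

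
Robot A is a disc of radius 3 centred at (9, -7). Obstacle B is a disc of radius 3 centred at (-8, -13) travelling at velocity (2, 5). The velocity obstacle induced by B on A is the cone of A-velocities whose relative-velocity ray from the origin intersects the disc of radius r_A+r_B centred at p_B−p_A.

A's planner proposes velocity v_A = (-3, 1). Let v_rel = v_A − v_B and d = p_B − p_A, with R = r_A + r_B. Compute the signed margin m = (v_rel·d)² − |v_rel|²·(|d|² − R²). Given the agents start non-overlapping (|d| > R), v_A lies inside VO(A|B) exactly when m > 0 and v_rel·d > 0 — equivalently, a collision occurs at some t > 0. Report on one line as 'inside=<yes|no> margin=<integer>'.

d = (-17, -6),  |d|² = 325;  R = 3+3 = 6,  c = 325−6² = 289
v_rel = (-5, -4),  |v_rel|² = 41;  v_rel·d = (-5)·(-17) + (-4)·(-6) = 109
41·t² − 218·t + 289 = 0  ⇒  m = 109² − 41·289 = 32
m = 32 > 0,  v_rel·d = 109 > 0  ⇒  inside

inside=yes margin=32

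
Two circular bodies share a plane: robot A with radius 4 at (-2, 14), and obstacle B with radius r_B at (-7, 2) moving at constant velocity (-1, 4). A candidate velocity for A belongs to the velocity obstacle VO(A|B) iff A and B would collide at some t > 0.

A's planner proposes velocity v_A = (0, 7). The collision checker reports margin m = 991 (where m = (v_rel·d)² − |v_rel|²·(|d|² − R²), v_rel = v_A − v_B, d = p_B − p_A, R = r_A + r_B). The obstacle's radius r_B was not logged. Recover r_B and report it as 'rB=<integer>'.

m = 991
d = (-5, -12);  v_rel = (1, 3),  |v_rel|² = 10
v_rel×d = (1)·(-12) − (3)·(-5) = 3
since m = R²·10 − 3²:  R² = (9 + 991) / 10 = 100
R = √100 = 10  ⇒  r_B = 10 − 4 = 6

rB=6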